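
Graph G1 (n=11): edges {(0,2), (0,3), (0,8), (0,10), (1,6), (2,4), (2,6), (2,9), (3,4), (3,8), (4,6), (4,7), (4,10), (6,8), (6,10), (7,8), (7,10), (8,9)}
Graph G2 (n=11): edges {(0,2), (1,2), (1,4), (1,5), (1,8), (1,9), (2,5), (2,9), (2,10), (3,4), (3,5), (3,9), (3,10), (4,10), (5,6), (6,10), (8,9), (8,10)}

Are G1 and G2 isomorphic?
Yes, isomorphic

The graphs are isomorphic.
One valid mapping φ: V(G1) → V(G2): 0→3, 1→0, 2→5, 3→4, 4→1, 5→7, 6→2, 7→8, 8→10, 9→6, 10→9

Verify φ preserves adjacency — for each edge of G1, its image is an edge of G2:
  (0,2) → (φ(0),φ(2)) = (3,5) ∈ E(G2) ✓
  (0,3) → (φ(0),φ(3)) = (3,4) ∈ E(G2) ✓
  (0,8) → (φ(0),φ(8)) = (3,10) ∈ E(G2) ✓
  (0,10) → (φ(0),φ(10)) = (3,9) ∈ E(G2) ✓
  (1,6) → (φ(1),φ(6)) = (0,2) ∈ E(G2) ✓
  (2,4) → (φ(2),φ(4)) = (1,5) ∈ E(G2) ✓
  (2,6) → (φ(2),φ(6)) = (2,5) ∈ E(G2) ✓
  (2,9) → (φ(2),φ(9)) = (5,6) ∈ E(G2) ✓
  (3,4) → (φ(3),φ(4)) = (1,4) ∈ E(G2) ✓
  (3,8) → (φ(3),φ(8)) = (4,10) ∈ E(G2) ✓
  (4,6) → (φ(4),φ(6)) = (1,2) ∈ E(G2) ✓
  (4,7) → (φ(4),φ(7)) = (1,8) ∈ E(G2) ✓
  (4,10) → (φ(4),φ(10)) = (1,9) ∈ E(G2) ✓
  (6,8) → (φ(6),φ(8)) = (2,10) ∈ E(G2) ✓
  (6,10) → (φ(6),φ(10)) = (2,9) ∈ E(G2) ✓
  (7,8) → (φ(7),φ(8)) = (8,10) ∈ E(G2) ✓
  (7,10) → (φ(7),φ(10)) = (8,9) ∈ E(G2) ✓
  (8,9) → (φ(8),φ(9)) = (6,10) ∈ E(G2) ✓
All 18 edges of G1 map to edges of G2, and |E(G1)| = |E(G2)| = 18, so φ is a bijection on edges as well as vertices. Hence G1 ≅ G2.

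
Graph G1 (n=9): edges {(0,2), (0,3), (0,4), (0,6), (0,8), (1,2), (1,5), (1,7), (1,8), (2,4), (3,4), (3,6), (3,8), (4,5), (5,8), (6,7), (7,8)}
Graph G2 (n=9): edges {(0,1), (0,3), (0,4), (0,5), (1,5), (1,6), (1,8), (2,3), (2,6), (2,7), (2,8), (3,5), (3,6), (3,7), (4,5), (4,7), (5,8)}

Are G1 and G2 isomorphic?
Yes, isomorphic

The graphs are isomorphic.
One valid mapping φ: V(G1) → V(G2): 0→5, 1→2, 2→8, 3→0, 4→1, 5→6, 6→4, 7→7, 8→3

Verify φ preserves adjacency — for each edge of G1, its image is an edge of G2:
  (0,2) → (φ(0),φ(2)) = (5,8) ∈ E(G2) ✓
  (0,3) → (φ(0),φ(3)) = (0,5) ∈ E(G2) ✓
  (0,4) → (φ(0),φ(4)) = (1,5) ∈ E(G2) ✓
  (0,6) → (φ(0),φ(6)) = (4,5) ∈ E(G2) ✓
  (0,8) → (φ(0),φ(8)) = (3,5) ∈ E(G2) ✓
  (1,2) → (φ(1),φ(2)) = (2,8) ∈ E(G2) ✓
  (1,5) → (φ(1),φ(5)) = (2,6) ∈ E(G2) ✓
  (1,7) → (φ(1),φ(7)) = (2,7) ∈ E(G2) ✓
  (1,8) → (φ(1),φ(8)) = (2,3) ∈ E(G2) ✓
  (2,4) → (φ(2),φ(4)) = (1,8) ∈ E(G2) ✓
  (3,4) → (φ(3),φ(4)) = (0,1) ∈ E(G2) ✓
  (3,6) → (φ(3),φ(6)) = (0,4) ∈ E(G2) ✓
  (3,8) → (φ(3),φ(8)) = (0,3) ∈ E(G2) ✓
  (4,5) → (φ(4),φ(5)) = (1,6) ∈ E(G2) ✓
  (5,8) → (φ(5),φ(8)) = (3,6) ∈ E(G2) ✓
  (6,7) → (φ(6),φ(7)) = (4,7) ∈ E(G2) ✓
  (7,8) → (φ(7),φ(8)) = (3,7) ∈ E(G2) ✓
All 17 edges of G1 map to edges of G2, and |E(G1)| = |E(G2)| = 17, so φ is a bijection on edges as well as vertices. Hence G1 ≅ G2.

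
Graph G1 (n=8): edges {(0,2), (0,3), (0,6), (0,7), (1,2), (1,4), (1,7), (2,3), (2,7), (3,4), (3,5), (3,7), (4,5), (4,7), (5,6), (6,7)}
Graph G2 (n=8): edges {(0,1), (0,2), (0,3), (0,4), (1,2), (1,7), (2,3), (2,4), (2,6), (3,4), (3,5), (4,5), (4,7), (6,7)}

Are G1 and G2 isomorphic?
No, not isomorphic

The graphs are NOT isomorphic.

Counting triangles (3-cliques): G1 has 9, G2 has 6.
Triangle count is an isomorphism invariant, so differing triangle counts rule out isomorphism.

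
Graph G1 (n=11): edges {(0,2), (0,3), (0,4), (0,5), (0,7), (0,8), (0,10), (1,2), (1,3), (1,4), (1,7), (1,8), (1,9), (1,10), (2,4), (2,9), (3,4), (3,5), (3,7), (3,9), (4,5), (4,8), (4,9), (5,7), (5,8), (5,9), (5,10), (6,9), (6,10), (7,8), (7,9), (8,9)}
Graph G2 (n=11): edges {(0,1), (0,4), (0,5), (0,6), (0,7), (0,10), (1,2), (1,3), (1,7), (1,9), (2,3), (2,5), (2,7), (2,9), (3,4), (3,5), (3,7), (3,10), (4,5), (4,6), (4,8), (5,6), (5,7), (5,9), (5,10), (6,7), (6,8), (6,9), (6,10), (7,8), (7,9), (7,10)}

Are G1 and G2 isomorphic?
No, not isomorphic

The graphs are NOT isomorphic.

Degrees in G1: deg(0)=7, deg(1)=7, deg(2)=4, deg(3)=6, deg(4)=7, deg(5)=7, deg(6)=2, deg(7)=6, deg(8)=6, deg(9)=8, deg(10)=4.
Sorted degree sequence of G1: [8, 7, 7, 7, 7, 6, 6, 6, 4, 4, 2].
Degrees in G2: deg(0)=6, deg(1)=5, deg(2)=5, deg(3)=6, deg(4)=5, deg(5)=8, deg(6)=7, deg(7)=9, deg(8)=3, deg(9)=5, deg(10)=5.
Sorted degree sequence of G2: [9, 8, 7, 6, 6, 5, 5, 5, 5, 5, 3].
The (sorted) degree sequence is an isomorphism invariant, so since G1 and G2 have different degree sequences they cannot be isomorphic.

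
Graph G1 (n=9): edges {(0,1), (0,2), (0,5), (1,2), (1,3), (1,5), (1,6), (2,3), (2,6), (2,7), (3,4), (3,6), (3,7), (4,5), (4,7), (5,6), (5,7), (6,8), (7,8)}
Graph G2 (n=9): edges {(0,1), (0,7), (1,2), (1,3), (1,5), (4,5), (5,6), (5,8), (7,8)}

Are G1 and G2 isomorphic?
No, not isomorphic

The graphs are NOT isomorphic.

Counting triangles (3-cliques): G1 has 10, G2 has 0.
Triangle count is an isomorphism invariant, so differing triangle counts rule out isomorphism.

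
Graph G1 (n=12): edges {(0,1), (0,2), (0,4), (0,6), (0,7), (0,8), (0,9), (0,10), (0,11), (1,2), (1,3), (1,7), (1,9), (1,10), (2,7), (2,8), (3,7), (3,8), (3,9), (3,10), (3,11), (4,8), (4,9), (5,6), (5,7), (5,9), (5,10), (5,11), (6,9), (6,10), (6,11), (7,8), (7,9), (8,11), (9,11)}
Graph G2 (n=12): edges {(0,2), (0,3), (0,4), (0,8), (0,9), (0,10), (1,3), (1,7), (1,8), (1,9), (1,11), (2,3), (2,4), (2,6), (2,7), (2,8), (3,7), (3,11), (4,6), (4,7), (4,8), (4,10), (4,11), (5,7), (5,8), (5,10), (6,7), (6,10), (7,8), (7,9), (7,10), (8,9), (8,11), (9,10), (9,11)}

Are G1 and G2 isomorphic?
Yes, isomorphic

The graphs are isomorphic.
One valid mapping φ: V(G1) → V(G2): 0→7, 1→2, 2→6, 3→0, 4→5, 5→11, 6→1, 7→4, 8→10, 9→8, 10→3, 11→9

Verify φ preserves adjacency — for each edge of G1, its image is an edge of G2:
  (0,1) → (φ(0),φ(1)) = (2,7) ∈ E(G2) ✓
  (0,2) → (φ(0),φ(2)) = (6,7) ∈ E(G2) ✓
  (0,4) → (φ(0),φ(4)) = (5,7) ∈ E(G2) ✓
  (0,6) → (φ(0),φ(6)) = (1,7) ∈ E(G2) ✓
  (0,7) → (φ(0),φ(7)) = (4,7) ∈ E(G2) ✓
  (0,8) → (φ(0),φ(8)) = (7,10) ∈ E(G2) ✓
  (0,9) → (φ(0),φ(9)) = (7,8) ∈ E(G2) ✓
  (0,10) → (φ(0),φ(10)) = (3,7) ∈ E(G2) ✓
  (0,11) → (φ(0),φ(11)) = (7,9) ∈ E(G2) ✓
  (1,2) → (φ(1),φ(2)) = (2,6) ∈ E(G2) ✓
  (1,3) → (φ(1),φ(3)) = (0,2) ∈ E(G2) ✓
  (1,7) → (φ(1),φ(7)) = (2,4) ∈ E(G2) ✓
  (1,9) → (φ(1),φ(9)) = (2,8) ∈ E(G2) ✓
  (1,10) → (φ(1),φ(10)) = (2,3) ∈ E(G2) ✓
  (2,7) → (φ(2),φ(7)) = (4,6) ∈ E(G2) ✓
  (2,8) → (φ(2),φ(8)) = (6,10) ∈ E(G2) ✓
  (3,7) → (φ(3),φ(7)) = (0,4) ∈ E(G2) ✓
  (3,8) → (φ(3),φ(8)) = (0,10) ∈ E(G2) ✓
  (3,9) → (φ(3),φ(9)) = (0,8) ∈ E(G2) ✓
  (3,10) → (φ(3),φ(10)) = (0,3) ∈ E(G2) ✓
  (3,11) → (φ(3),φ(11)) = (0,9) ∈ E(G2) ✓
  (4,8) → (φ(4),φ(8)) = (5,10) ∈ E(G2) ✓
  (4,9) → (φ(4),φ(9)) = (5,8) ∈ E(G2) ✓
  (5,6) → (φ(5),φ(6)) = (1,11) ∈ E(G2) ✓
  (5,7) → (φ(5),φ(7)) = (4,11) ∈ E(G2) ✓
  (5,9) → (φ(5),φ(9)) = (8,11) ∈ E(G2) ✓
  (5,10) → (φ(5),φ(10)) = (3,11) ∈ E(G2) ✓
  (5,11) → (φ(5),φ(11)) = (9,11) ∈ E(G2) ✓
  (6,9) → (φ(6),φ(9)) = (1,8) ∈ E(G2) ✓
  (6,10) → (φ(6),φ(10)) = (1,3) ∈ E(G2) ✓
  (6,11) → (φ(6),φ(11)) = (1,9) ∈ E(G2) ✓
  (7,8) → (φ(7),φ(8)) = (4,10) ∈ E(G2) ✓
  (7,9) → (φ(7),φ(9)) = (4,8) ∈ E(G2) ✓
  (8,11) → (φ(8),φ(11)) = (9,10) ∈ E(G2) ✓
  (9,11) → (φ(9),φ(11)) = (8,9) ∈ E(G2) ✓
All 35 edges of G1 map to edges of G2, and |E(G1)| = |E(G2)| = 35, so φ is a bijection on edges as well as vertices. Hence G1 ≅ G2.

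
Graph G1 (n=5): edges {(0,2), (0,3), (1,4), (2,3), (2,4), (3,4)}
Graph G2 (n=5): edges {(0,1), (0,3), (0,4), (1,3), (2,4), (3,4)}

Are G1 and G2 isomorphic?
Yes, isomorphic

The graphs are isomorphic.
One valid mapping φ: V(G1) → V(G2): 0→1, 1→2, 2→3, 3→0, 4→4

Verify φ preserves adjacency — for each edge of G1, its image is an edge of G2:
  (0,2) → (φ(0),φ(2)) = (1,3) ∈ E(G2) ✓
  (0,3) → (φ(0),φ(3)) = (0,1) ∈ E(G2) ✓
  (1,4) → (φ(1),φ(4)) = (2,4) ∈ E(G2) ✓
  (2,3) → (φ(2),φ(3)) = (0,3) ∈ E(G2) ✓
  (2,4) → (φ(2),φ(4)) = (3,4) ∈ E(G2) ✓
  (3,4) → (φ(3),φ(4)) = (0,4) ∈ E(G2) ✓
All 6 edges of G1 map to edges of G2, and |E(G1)| = |E(G2)| = 6, so φ is a bijection on edges as well as vertices. Hence G1 ≅ G2.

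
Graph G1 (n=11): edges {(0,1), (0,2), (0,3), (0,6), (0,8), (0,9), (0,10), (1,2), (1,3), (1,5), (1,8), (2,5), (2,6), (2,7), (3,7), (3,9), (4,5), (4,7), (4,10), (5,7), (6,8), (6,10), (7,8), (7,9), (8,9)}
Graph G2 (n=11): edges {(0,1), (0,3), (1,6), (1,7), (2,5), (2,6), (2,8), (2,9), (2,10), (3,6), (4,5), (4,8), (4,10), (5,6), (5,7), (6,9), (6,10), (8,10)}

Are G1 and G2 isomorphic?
No, not isomorphic

The graphs are NOT isomorphic.

Degrees in G1: deg(0)=7, deg(1)=5, deg(2)=5, deg(3)=4, deg(4)=3, deg(5)=4, deg(6)=4, deg(7)=6, deg(8)=5, deg(9)=4, deg(10)=3.
Sorted degree sequence of G1: [7, 6, 5, 5, 5, 4, 4, 4, 4, 3, 3].
Degrees in G2: deg(0)=2, deg(1)=3, deg(2)=5, deg(3)=2, deg(4)=3, deg(5)=4, deg(6)=6, deg(7)=2, deg(8)=3, deg(9)=2, deg(10)=4.
Sorted degree sequence of G2: [6, 5, 4, 4, 3, 3, 3, 2, 2, 2, 2].
The (sorted) degree sequence is an isomorphism invariant, so since G1 and G2 have different degree sequences they cannot be isomorphic.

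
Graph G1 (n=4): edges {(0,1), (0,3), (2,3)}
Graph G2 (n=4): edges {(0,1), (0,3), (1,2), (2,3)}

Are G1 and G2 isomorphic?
No, not isomorphic

The graphs are NOT isomorphic.

Counting edges: G1 has 3 edge(s); G2 has 4 edge(s).
Edge count is an isomorphism invariant (a bijection on vertices induces a bijection on edges), so differing edge counts rule out isomorphism.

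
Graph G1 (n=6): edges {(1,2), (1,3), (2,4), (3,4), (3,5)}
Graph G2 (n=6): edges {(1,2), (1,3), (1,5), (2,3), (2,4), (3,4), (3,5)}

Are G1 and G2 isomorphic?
No, not isomorphic

The graphs are NOT isomorphic.

Counting edges: G1 has 5 edge(s); G2 has 7 edge(s).
Edge count is an isomorphism invariant (a bijection on vertices induces a bijection on edges), so differing edge counts rule out isomorphism.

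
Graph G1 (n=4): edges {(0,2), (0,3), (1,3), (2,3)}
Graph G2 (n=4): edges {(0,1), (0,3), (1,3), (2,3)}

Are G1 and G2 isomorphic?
Yes, isomorphic

The graphs are isomorphic.
One valid mapping φ: V(G1) → V(G2): 0→0, 1→2, 2→1, 3→3

Verify φ preserves adjacency — for each edge of G1, its image is an edge of G2:
  (0,2) → (φ(0),φ(2)) = (0,1) ∈ E(G2) ✓
  (0,3) → (φ(0),φ(3)) = (0,3) ∈ E(G2) ✓
  (1,3) → (φ(1),φ(3)) = (2,3) ∈ E(G2) ✓
  (2,3) → (φ(2),φ(3)) = (1,3) ∈ E(G2) ✓
All 4 edges of G1 map to edges of G2, and |E(G1)| = |E(G2)| = 4, so φ is a bijection on edges as well as vertices. Hence G1 ≅ G2.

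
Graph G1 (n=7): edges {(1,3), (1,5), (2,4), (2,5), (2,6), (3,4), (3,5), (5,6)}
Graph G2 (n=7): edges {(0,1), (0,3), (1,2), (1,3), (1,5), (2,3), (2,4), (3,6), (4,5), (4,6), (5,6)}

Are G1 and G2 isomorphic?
No, not isomorphic

The graphs are NOT isomorphic.

Counting triangles (3-cliques): G1 has 2, G2 has 3.
Triangle count is an isomorphism invariant, so differing triangle counts rule out isomorphism.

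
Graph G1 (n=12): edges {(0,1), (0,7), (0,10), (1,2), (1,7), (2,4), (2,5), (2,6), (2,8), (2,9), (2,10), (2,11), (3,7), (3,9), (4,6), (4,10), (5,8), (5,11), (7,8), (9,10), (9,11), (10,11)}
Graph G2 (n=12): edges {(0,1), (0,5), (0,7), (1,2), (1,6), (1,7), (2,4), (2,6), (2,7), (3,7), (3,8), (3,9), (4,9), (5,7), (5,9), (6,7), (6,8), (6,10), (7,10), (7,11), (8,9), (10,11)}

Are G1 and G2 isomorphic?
Yes, isomorphic

The graphs are isomorphic.
One valid mapping φ: V(G1) → V(G2): 0→8, 1→3, 2→7, 3→4, 4→10, 5→0, 6→11, 7→9, 8→5, 9→2, 10→6, 11→1

Verify φ preserves adjacency — for each edge of G1, its image is an edge of G2:
  (0,1) → (φ(0),φ(1)) = (3,8) ∈ E(G2) ✓
  (0,7) → (φ(0),φ(7)) = (8,9) ∈ E(G2) ✓
  (0,10) → (φ(0),φ(10)) = (6,8) ∈ E(G2) ✓
  (1,2) → (φ(1),φ(2)) = (3,7) ∈ E(G2) ✓
  (1,7) → (φ(1),φ(7)) = (3,9) ∈ E(G2) ✓
  (2,4) → (φ(2),φ(4)) = (7,10) ∈ E(G2) ✓
  (2,5) → (φ(2),φ(5)) = (0,7) ∈ E(G2) ✓
  (2,6) → (φ(2),φ(6)) = (7,11) ∈ E(G2) ✓
  (2,8) → (φ(2),φ(8)) = (5,7) ∈ E(G2) ✓
  (2,9) → (φ(2),φ(9)) = (2,7) ∈ E(G2) ✓
  (2,10) → (φ(2),φ(10)) = (6,7) ∈ E(G2) ✓
  (2,11) → (φ(2),φ(11)) = (1,7) ∈ E(G2) ✓
  (3,7) → (φ(3),φ(7)) = (4,9) ∈ E(G2) ✓
  (3,9) → (φ(3),φ(9)) = (2,4) ∈ E(G2) ✓
  (4,6) → (φ(4),φ(6)) = (10,11) ∈ E(G2) ✓
  (4,10) → (φ(4),φ(10)) = (6,10) ∈ E(G2) ✓
  (5,8) → (φ(5),φ(8)) = (0,5) ∈ E(G2) ✓
  (5,11) → (φ(5),φ(11)) = (0,1) ∈ E(G2) ✓
  (7,8) → (φ(7),φ(8)) = (5,9) ∈ E(G2) ✓
  (9,10) → (φ(9),φ(10)) = (2,6) ∈ E(G2) ✓
  (9,11) → (φ(9),φ(11)) = (1,2) ∈ E(G2) ✓
  (10,11) → (φ(10),φ(11)) = (1,6) ∈ E(G2) ✓
All 22 edges of G1 map to edges of G2, and |E(G1)| = |E(G2)| = 22, so φ is a bijection on edges as well as vertices. Hence G1 ≅ G2.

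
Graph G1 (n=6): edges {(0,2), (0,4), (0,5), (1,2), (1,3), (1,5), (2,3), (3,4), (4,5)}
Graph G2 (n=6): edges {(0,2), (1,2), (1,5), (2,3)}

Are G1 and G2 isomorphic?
No, not isomorphic

The graphs are NOT isomorphic.

Connected components of G1: 1 component(s) with vertex sets [[0, 1, 2, 3, 4, 5]], sizes [6].
Connected components of G2: 2 component(s) with vertex sets [[4], [0, 1, 2, 3, 5]], sizes [1, 5].
The number of connected components (and the multiset of component sizes) is an isomorphism invariant — an isomorphism maps each component of G1 bijectively onto a component of G2. Since G1 has 1 component(s) and G2 has 2, they cannot be isomorphic.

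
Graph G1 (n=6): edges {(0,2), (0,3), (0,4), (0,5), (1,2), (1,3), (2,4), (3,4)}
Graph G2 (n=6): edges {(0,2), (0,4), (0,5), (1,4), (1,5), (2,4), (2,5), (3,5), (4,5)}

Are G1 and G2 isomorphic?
No, not isomorphic

The graphs are NOT isomorphic.

Counting triangles (3-cliques): G1 has 2, G2 has 5.
Triangle count is an isomorphism invariant, so differing triangle counts rule out isomorphism.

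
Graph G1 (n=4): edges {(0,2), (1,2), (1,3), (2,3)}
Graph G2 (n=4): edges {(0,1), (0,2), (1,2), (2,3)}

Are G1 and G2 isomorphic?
Yes, isomorphic

The graphs are isomorphic.
One valid mapping φ: V(G1) → V(G2): 0→3, 1→1, 2→2, 3→0

Verify φ preserves adjacency — for each edge of G1, its image is an edge of G2:
  (0,2) → (φ(0),φ(2)) = (2,3) ∈ E(G2) ✓
  (1,2) → (φ(1),φ(2)) = (1,2) ∈ E(G2) ✓
  (1,3) → (φ(1),φ(3)) = (0,1) ∈ E(G2) ✓
  (2,3) → (φ(2),φ(3)) = (0,2) ∈ E(G2) ✓
All 4 edges of G1 map to edges of G2, and |E(G1)| = |E(G2)| = 4, so φ is a bijection on edges as well as vertices. Hence G1 ≅ G2.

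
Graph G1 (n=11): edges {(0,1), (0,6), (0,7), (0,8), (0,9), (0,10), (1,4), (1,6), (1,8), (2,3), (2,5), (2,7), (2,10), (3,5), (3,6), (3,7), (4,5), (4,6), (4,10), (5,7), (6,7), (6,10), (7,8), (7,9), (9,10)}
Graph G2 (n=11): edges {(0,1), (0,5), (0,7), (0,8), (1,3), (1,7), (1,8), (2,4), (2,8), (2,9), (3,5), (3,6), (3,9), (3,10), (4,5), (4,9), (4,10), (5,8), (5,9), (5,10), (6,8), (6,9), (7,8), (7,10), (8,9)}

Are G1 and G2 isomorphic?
Yes, isomorphic

The graphs are isomorphic.
One valid mapping φ: V(G1) → V(G2): 0→9, 1→4, 2→1, 3→0, 4→10, 5→7, 6→5, 7→8, 8→2, 9→6, 10→3

Verify φ preserves adjacency — for each edge of G1, its image is an edge of G2:
  (0,1) → (φ(0),φ(1)) = (4,9) ∈ E(G2) ✓
  (0,6) → (φ(0),φ(6)) = (5,9) ∈ E(G2) ✓
  (0,7) → (φ(0),φ(7)) = (8,9) ∈ E(G2) ✓
  (0,8) → (φ(0),φ(8)) = (2,9) ∈ E(G2) ✓
  (0,9) → (φ(0),φ(9)) = (6,9) ∈ E(G2) ✓
  (0,10) → (φ(0),φ(10)) = (3,9) ∈ E(G2) ✓
  (1,4) → (φ(1),φ(4)) = (4,10) ∈ E(G2) ✓
  (1,6) → (φ(1),φ(6)) = (4,5) ∈ E(G2) ✓
  (1,8) → (φ(1),φ(8)) = (2,4) ∈ E(G2) ✓
  (2,3) → (φ(2),φ(3)) = (0,1) ∈ E(G2) ✓
  (2,5) → (φ(2),φ(5)) = (1,7) ∈ E(G2) ✓
  (2,7) → (φ(2),φ(7)) = (1,8) ∈ E(G2) ✓
  (2,10) → (φ(2),φ(10)) = (1,3) ∈ E(G2) ✓
  (3,5) → (φ(3),φ(5)) = (0,7) ∈ E(G2) ✓
  (3,6) → (φ(3),φ(6)) = (0,5) ∈ E(G2) ✓
  (3,7) → (φ(3),φ(7)) = (0,8) ∈ E(G2) ✓
  (4,5) → (φ(4),φ(5)) = (7,10) ∈ E(G2) ✓
  (4,6) → (φ(4),φ(6)) = (5,10) ∈ E(G2) ✓
  (4,10) → (φ(4),φ(10)) = (3,10) ∈ E(G2) ✓
  (5,7) → (φ(5),φ(7)) = (7,8) ∈ E(G2) ✓
  (6,7) → (φ(6),φ(7)) = (5,8) ∈ E(G2) ✓
  (6,10) → (φ(6),φ(10)) = (3,5) ∈ E(G2) ✓
  (7,8) → (φ(7),φ(8)) = (2,8) ∈ E(G2) ✓
  (7,9) → (φ(7),φ(9)) = (6,8) ∈ E(G2) ✓
  (9,10) → (φ(9),φ(10)) = (3,6) ∈ E(G2) ✓
All 25 edges of G1 map to edges of G2, and |E(G1)| = |E(G2)| = 25, so φ is a bijection on edges as well as vertices. Hence G1 ≅ G2.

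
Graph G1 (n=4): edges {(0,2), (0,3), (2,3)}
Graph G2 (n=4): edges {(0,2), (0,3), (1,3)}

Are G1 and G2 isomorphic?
No, not isomorphic

The graphs are NOT isomorphic.

Connected components of G1: 2 component(s) with vertex sets [[1], [0, 2, 3]], sizes [1, 3].
Connected components of G2: 1 component(s) with vertex sets [[0, 1, 2, 3]], sizes [4].
The number of connected components (and the multiset of component sizes) is an isomorphism invariant — an isomorphism maps each component of G1 bijectively onto a component of G2. Since G1 has 2 component(s) and G2 has 1, they cannot be isomorphic.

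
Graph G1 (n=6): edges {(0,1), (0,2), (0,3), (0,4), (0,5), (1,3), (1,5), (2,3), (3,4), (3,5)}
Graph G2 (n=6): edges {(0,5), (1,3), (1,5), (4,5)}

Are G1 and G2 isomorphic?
No, not isomorphic

The graphs are NOT isomorphic.

Degrees in G1: deg(0)=5, deg(1)=3, deg(2)=2, deg(3)=5, deg(4)=2, deg(5)=3.
Sorted degree sequence of G1: [5, 5, 3, 3, 2, 2].
Degrees in G2: deg(0)=1, deg(1)=2, deg(2)=0, deg(3)=1, deg(4)=1, deg(5)=3.
Sorted degree sequence of G2: [3, 2, 1, 1, 1, 0].
The (sorted) degree sequence is an isomorphism invariant, so since G1 and G2 have different degree sequences they cannot be isomorphic.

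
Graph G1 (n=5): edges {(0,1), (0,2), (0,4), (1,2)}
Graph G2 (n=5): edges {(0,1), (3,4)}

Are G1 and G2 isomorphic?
No, not isomorphic

The graphs are NOT isomorphic.

Connected components of G1: 2 component(s) with vertex sets [[3], [0, 1, 2, 4]], sizes [1, 4].
Connected components of G2: 3 component(s) with vertex sets [[2], [0, 1], [3, 4]], sizes [1, 2, 2].
The number of connected components (and the multiset of component sizes) is an isomorphism invariant — an isomorphism maps each component of G1 bijectively onto a component of G2. Since G1 has 2 component(s) and G2 has 3, they cannot be isomorphic.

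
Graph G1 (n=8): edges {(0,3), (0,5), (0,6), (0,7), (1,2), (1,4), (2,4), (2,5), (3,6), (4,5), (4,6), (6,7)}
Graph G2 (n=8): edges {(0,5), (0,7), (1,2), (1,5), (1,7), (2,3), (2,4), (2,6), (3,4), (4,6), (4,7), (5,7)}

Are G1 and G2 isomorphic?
Yes, isomorphic

The graphs are isomorphic.
One valid mapping φ: V(G1) → V(G2): 0→2, 1→0, 2→5, 3→6, 4→7, 5→1, 6→4, 7→3

Verify φ preserves adjacency — for each edge of G1, its image is an edge of G2:
  (0,3) → (φ(0),φ(3)) = (2,6) ∈ E(G2) ✓
  (0,5) → (φ(0),φ(5)) = (1,2) ∈ E(G2) ✓
  (0,6) → (φ(0),φ(6)) = (2,4) ∈ E(G2) ✓
  (0,7) → (φ(0),φ(7)) = (2,3) ∈ E(G2) ✓
  (1,2) → (φ(1),φ(2)) = (0,5) ∈ E(G2) ✓
  (1,4) → (φ(1),φ(4)) = (0,7) ∈ E(G2) ✓
  (2,4) → (φ(2),φ(4)) = (5,7) ∈ E(G2) ✓
  (2,5) → (φ(2),φ(5)) = (1,5) ∈ E(G2) ✓
  (3,6) → (φ(3),φ(6)) = (4,6) ∈ E(G2) ✓
  (4,5) → (φ(4),φ(5)) = (1,7) ∈ E(G2) ✓
  (4,6) → (φ(4),φ(6)) = (4,7) ∈ E(G2) ✓
  (6,7) → (φ(6),φ(7)) = (3,4) ∈ E(G2) ✓
All 12 edges of G1 map to edges of G2, and |E(G1)| = |E(G2)| = 12, so φ is a bijection on edges as well as vertices. Hence G1 ≅ G2.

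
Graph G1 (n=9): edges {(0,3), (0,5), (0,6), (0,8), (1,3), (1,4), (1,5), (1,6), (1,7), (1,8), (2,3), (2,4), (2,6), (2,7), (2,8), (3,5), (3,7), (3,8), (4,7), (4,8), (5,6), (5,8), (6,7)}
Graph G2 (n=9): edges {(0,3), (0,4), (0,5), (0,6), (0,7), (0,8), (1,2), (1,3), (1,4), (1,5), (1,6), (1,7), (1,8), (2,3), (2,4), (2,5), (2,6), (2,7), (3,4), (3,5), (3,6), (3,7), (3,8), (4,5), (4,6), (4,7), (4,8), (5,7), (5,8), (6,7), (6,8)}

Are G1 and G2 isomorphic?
No, not isomorphic

The graphs are NOT isomorphic.

Counting triangles (3-cliques): G1 has 18, G2 has 52.
Triangle count is an isomorphism invariant, so differing triangle counts rule out isomorphism.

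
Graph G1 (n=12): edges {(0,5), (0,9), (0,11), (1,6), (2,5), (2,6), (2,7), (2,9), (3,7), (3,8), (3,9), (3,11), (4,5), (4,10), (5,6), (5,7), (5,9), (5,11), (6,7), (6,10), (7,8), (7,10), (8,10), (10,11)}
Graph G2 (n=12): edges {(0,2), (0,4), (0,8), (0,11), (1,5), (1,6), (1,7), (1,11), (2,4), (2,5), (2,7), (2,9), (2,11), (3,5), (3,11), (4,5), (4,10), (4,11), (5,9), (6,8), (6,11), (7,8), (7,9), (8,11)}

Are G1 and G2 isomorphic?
Yes, isomorphic

The graphs are isomorphic.
One valid mapping φ: V(G1) → V(G2): 0→6, 1→10, 2→0, 3→7, 4→3, 5→11, 6→4, 7→2, 8→9, 9→8, 10→5, 11→1

Verify φ preserves adjacency — for each edge of G1, its image is an edge of G2:
  (0,5) → (φ(0),φ(5)) = (6,11) ∈ E(G2) ✓
  (0,9) → (φ(0),φ(9)) = (6,8) ∈ E(G2) ✓
  (0,11) → (φ(0),φ(11)) = (1,6) ∈ E(G2) ✓
  (1,6) → (φ(1),φ(6)) = (4,10) ∈ E(G2) ✓
  (2,5) → (φ(2),φ(5)) = (0,11) ∈ E(G2) ✓
  (2,6) → (φ(2),φ(6)) = (0,4) ∈ E(G2) ✓
  (2,7) → (φ(2),φ(7)) = (0,2) ∈ E(G2) ✓
  (2,9) → (φ(2),φ(9)) = (0,8) ∈ E(G2) ✓
  (3,7) → (φ(3),φ(7)) = (2,7) ∈ E(G2) ✓
  (3,8) → (φ(3),φ(8)) = (7,9) ∈ E(G2) ✓
  (3,9) → (φ(3),φ(9)) = (7,8) ∈ E(G2) ✓
  (3,11) → (φ(3),φ(11)) = (1,7) ∈ E(G2) ✓
  (4,5) → (φ(4),φ(5)) = (3,11) ∈ E(G2) ✓
  (4,10) → (φ(4),φ(10)) = (3,5) ∈ E(G2) ✓
  (5,6) → (φ(5),φ(6)) = (4,11) ∈ E(G2) ✓
  (5,7) → (φ(5),φ(7)) = (2,11) ∈ E(G2) ✓
  (5,9) → (φ(5),φ(9)) = (8,11) ∈ E(G2) ✓
  (5,11) → (φ(5),φ(11)) = (1,11) ∈ E(G2) ✓
  (6,7) → (φ(6),φ(7)) = (2,4) ∈ E(G2) ✓
  (6,10) → (φ(6),φ(10)) = (4,5) ∈ E(G2) ✓
  (7,8) → (φ(7),φ(8)) = (2,9) ∈ E(G2) ✓
  (7,10) → (φ(7),φ(10)) = (2,5) ∈ E(G2) ✓
  (8,10) → (φ(8),φ(10)) = (5,9) ∈ E(G2) ✓
  (10,11) → (φ(10),φ(11)) = (1,5) ∈ E(G2) ✓
All 24 edges of G1 map to edges of G2, and |E(G1)| = |E(G2)| = 24, so φ is a bijection on edges as well as vertices. Hence G1 ≅ G2.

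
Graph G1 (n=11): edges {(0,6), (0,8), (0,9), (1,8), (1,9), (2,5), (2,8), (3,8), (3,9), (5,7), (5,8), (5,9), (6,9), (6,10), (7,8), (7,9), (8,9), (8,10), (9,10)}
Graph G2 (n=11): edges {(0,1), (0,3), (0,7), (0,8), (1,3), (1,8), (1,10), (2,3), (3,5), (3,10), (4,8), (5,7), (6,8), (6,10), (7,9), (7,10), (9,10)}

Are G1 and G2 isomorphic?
No, not isomorphic

The graphs are NOT isomorphic.

Degrees in G1: deg(0)=3, deg(1)=2, deg(2)=2, deg(3)=2, deg(4)=0, deg(5)=4, deg(6)=3, deg(7)=3, deg(8)=8, deg(9)=8, deg(10)=3.
Sorted degree sequence of G1: [8, 8, 4, 3, 3, 3, 3, 2, 2, 2, 0].
Degrees in G2: deg(0)=4, deg(1)=4, deg(2)=1, deg(3)=5, deg(4)=1, deg(5)=2, deg(6)=2, deg(7)=4, deg(8)=4, deg(9)=2, deg(10)=5.
Sorted degree sequence of G2: [5, 5, 4, 4, 4, 4, 2, 2, 2, 1, 1].
The (sorted) degree sequence is an isomorphism invariant, so since G1 and G2 have different degree sequences they cannot be isomorphic.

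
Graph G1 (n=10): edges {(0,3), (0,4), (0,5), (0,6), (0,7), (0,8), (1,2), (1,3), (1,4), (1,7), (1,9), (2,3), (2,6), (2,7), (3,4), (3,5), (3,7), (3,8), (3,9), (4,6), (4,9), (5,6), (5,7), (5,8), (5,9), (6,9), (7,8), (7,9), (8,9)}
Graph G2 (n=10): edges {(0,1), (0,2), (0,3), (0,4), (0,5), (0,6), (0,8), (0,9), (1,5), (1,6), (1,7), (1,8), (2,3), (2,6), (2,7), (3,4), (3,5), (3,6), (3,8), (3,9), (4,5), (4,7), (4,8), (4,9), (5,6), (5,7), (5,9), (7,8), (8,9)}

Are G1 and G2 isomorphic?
Yes, isomorphic

The graphs are isomorphic.
One valid mapping φ: V(G1) → V(G2): 0→8, 1→6, 2→2, 3→0, 4→1, 5→4, 6→7, 7→3, 8→9, 9→5

Verify φ preserves adjacency — for each edge of G1, its image is an edge of G2:
  (0,3) → (φ(0),φ(3)) = (0,8) ∈ E(G2) ✓
  (0,4) → (φ(0),φ(4)) = (1,8) ∈ E(G2) ✓
  (0,5) → (φ(0),φ(5)) = (4,8) ∈ E(G2) ✓
  (0,6) → (φ(0),φ(6)) = (7,8) ∈ E(G2) ✓
  (0,7) → (φ(0),φ(7)) = (3,8) ∈ E(G2) ✓
  (0,8) → (φ(0),φ(8)) = (8,9) ∈ E(G2) ✓
  (1,2) → (φ(1),φ(2)) = (2,6) ∈ E(G2) ✓
  (1,3) → (φ(1),φ(3)) = (0,6) ∈ E(G2) ✓
  (1,4) → (φ(1),φ(4)) = (1,6) ∈ E(G2) ✓
  (1,7) → (φ(1),φ(7)) = (3,6) ∈ E(G2) ✓
  (1,9) → (φ(1),φ(9)) = (5,6) ∈ E(G2) ✓
  (2,3) → (φ(2),φ(3)) = (0,2) ∈ E(G2) ✓
  (2,6) → (φ(2),φ(6)) = (2,7) ∈ E(G2) ✓
  (2,7) → (φ(2),φ(7)) = (2,3) ∈ E(G2) ✓
  (3,4) → (φ(3),φ(4)) = (0,1) ∈ E(G2) ✓
  (3,5) → (φ(3),φ(5)) = (0,4) ∈ E(G2) ✓
  (3,7) → (φ(3),φ(7)) = (0,3) ∈ E(G2) ✓
  (3,8) → (φ(3),φ(8)) = (0,9) ∈ E(G2) ✓
  (3,9) → (φ(3),φ(9)) = (0,5) ∈ E(G2) ✓
  (4,6) → (φ(4),φ(6)) = (1,7) ∈ E(G2) ✓
  (4,9) → (φ(4),φ(9)) = (1,5) ∈ E(G2) ✓
  (5,6) → (φ(5),φ(6)) = (4,7) ∈ E(G2) ✓
  (5,7) → (φ(5),φ(7)) = (3,4) ∈ E(G2) ✓
  (5,8) → (φ(5),φ(8)) = (4,9) ∈ E(G2) ✓
  (5,9) → (φ(5),φ(9)) = (4,5) ∈ E(G2) ✓
  (6,9) → (φ(6),φ(9)) = (5,7) ∈ E(G2) ✓
  (7,8) → (φ(7),φ(8)) = (3,9) ∈ E(G2) ✓
  (7,9) → (φ(7),φ(9)) = (3,5) ∈ E(G2) ✓
  (8,9) → (φ(8),φ(9)) = (5,9) ∈ E(G2) ✓
All 29 edges of G1 map to edges of G2, and |E(G1)| = |E(G2)| = 29, so φ is a bijection on edges as well as vertices. Hence G1 ≅ G2.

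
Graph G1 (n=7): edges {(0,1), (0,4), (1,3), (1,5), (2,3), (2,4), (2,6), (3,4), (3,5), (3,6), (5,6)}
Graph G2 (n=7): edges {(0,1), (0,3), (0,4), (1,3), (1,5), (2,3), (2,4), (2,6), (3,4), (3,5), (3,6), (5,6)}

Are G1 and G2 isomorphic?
No, not isomorphic

The graphs are NOT isomorphic.

Counting edges: G1 has 11 edge(s); G2 has 12 edge(s).
Edge count is an isomorphism invariant (a bijection on vertices induces a bijection on edges), so differing edge counts rule out isomorphism.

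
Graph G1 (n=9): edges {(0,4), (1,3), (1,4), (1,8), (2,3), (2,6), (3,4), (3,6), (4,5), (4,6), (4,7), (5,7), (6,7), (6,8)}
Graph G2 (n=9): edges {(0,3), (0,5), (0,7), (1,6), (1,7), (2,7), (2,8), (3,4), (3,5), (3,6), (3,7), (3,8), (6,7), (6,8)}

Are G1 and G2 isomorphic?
Yes, isomorphic

The graphs are isomorphic.
One valid mapping φ: V(G1) → V(G2): 0→4, 1→8, 2→1, 3→6, 4→3, 5→5, 6→7, 7→0, 8→2

Verify φ preserves adjacency — for each edge of G1, its image is an edge of G2:
  (0,4) → (φ(0),φ(4)) = (3,4) ∈ E(G2) ✓
  (1,3) → (φ(1),φ(3)) = (6,8) ∈ E(G2) ✓
  (1,4) → (φ(1),φ(4)) = (3,8) ∈ E(G2) ✓
  (1,8) → (φ(1),φ(8)) = (2,8) ∈ E(G2) ✓
  (2,3) → (φ(2),φ(3)) = (1,6) ∈ E(G2) ✓
  (2,6) → (φ(2),φ(6)) = (1,7) ∈ E(G2) ✓
  (3,4) → (φ(3),φ(4)) = (3,6) ∈ E(G2) ✓
  (3,6) → (φ(3),φ(6)) = (6,7) ∈ E(G2) ✓
  (4,5) → (φ(4),φ(5)) = (3,5) ∈ E(G2) ✓
  (4,6) → (φ(4),φ(6)) = (3,7) ∈ E(G2) ✓
  (4,7) → (φ(4),φ(7)) = (0,3) ∈ E(G2) ✓
  (5,7) → (φ(5),φ(7)) = (0,5) ∈ E(G2) ✓
  (6,7) → (φ(6),φ(7)) = (0,7) ∈ E(G2) ✓
  (6,8) → (φ(6),φ(8)) = (2,7) ∈ E(G2) ✓
All 14 edges of G1 map to edges of G2, and |E(G1)| = |E(G2)| = 14, so φ is a bijection on edges as well as vertices. Hence G1 ≅ G2.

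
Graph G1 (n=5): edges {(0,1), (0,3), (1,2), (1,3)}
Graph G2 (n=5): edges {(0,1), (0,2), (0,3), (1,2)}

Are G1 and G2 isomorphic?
Yes, isomorphic

The graphs are isomorphic.
One valid mapping φ: V(G1) → V(G2): 0→2, 1→0, 2→3, 3→1, 4→4

Verify φ preserves adjacency — for each edge of G1, its image is an edge of G2:
  (0,1) → (φ(0),φ(1)) = (0,2) ∈ E(G2) ✓
  (0,3) → (φ(0),φ(3)) = (1,2) ∈ E(G2) ✓
  (1,2) → (φ(1),φ(2)) = (0,3) ∈ E(G2) ✓
  (1,3) → (φ(1),φ(3)) = (0,1) ∈ E(G2) ✓
All 4 edges of G1 map to edges of G2, and |E(G1)| = |E(G2)| = 4, so φ is a bijection on edges as well as vertices. Hence G1 ≅ G2.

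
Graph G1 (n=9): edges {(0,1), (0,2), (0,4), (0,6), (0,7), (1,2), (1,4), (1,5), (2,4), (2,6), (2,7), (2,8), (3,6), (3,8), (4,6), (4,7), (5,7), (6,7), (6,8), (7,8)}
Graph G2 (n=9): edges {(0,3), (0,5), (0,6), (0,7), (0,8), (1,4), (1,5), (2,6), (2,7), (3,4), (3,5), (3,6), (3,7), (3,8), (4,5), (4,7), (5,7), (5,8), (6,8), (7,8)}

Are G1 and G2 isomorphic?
Yes, isomorphic

The graphs are isomorphic.
One valid mapping φ: V(G1) → V(G2): 0→0, 1→6, 2→3, 3→1, 4→8, 5→2, 6→5, 7→7, 8→4

Verify φ preserves adjacency — for each edge of G1, its image is an edge of G2:
  (0,1) → (φ(0),φ(1)) = (0,6) ∈ E(G2) ✓
  (0,2) → (φ(0),φ(2)) = (0,3) ∈ E(G2) ✓
  (0,4) → (φ(0),φ(4)) = (0,8) ∈ E(G2) ✓
  (0,6) → (φ(0),φ(6)) = (0,5) ∈ E(G2) ✓
  (0,7) → (φ(0),φ(7)) = (0,7) ∈ E(G2) ✓
  (1,2) → (φ(1),φ(2)) = (3,6) ∈ E(G2) ✓
  (1,4) → (φ(1),φ(4)) = (6,8) ∈ E(G2) ✓
  (1,5) → (φ(1),φ(5)) = (2,6) ∈ E(G2) ✓
  (2,4) → (φ(2),φ(4)) = (3,8) ∈ E(G2) ✓
  (2,6) → (φ(2),φ(6)) = (3,5) ∈ E(G2) ✓
  (2,7) → (φ(2),φ(7)) = (3,7) ∈ E(G2) ✓
  (2,8) → (φ(2),φ(8)) = (3,4) ∈ E(G2) ✓
  (3,6) → (φ(3),φ(6)) = (1,5) ∈ E(G2) ✓
  (3,8) → (φ(3),φ(8)) = (1,4) ∈ E(G2) ✓
  (4,6) → (φ(4),φ(6)) = (5,8) ∈ E(G2) ✓
  (4,7) → (φ(4),φ(7)) = (7,8) ∈ E(G2) ✓
  (5,7) → (φ(5),φ(7)) = (2,7) ∈ E(G2) ✓
  (6,7) → (φ(6),φ(7)) = (5,7) ∈ E(G2) ✓
  (6,8) → (φ(6),φ(8)) = (4,5) ∈ E(G2) ✓
  (7,8) → (φ(7),φ(8)) = (4,7) ∈ E(G2) ✓
All 20 edges of G1 map to edges of G2, and |E(G1)| = |E(G2)| = 20, so φ is a bijection on edges as well as vertices. Hence G1 ≅ G2.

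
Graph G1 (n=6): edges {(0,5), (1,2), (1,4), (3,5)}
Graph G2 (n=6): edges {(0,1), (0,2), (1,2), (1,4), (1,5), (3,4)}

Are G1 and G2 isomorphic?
No, not isomorphic

The graphs are NOT isomorphic.

Counting triangles (3-cliques): G1 has 0, G2 has 1.
Triangle count is an isomorphism invariant, so differing triangle counts rule out isomorphism.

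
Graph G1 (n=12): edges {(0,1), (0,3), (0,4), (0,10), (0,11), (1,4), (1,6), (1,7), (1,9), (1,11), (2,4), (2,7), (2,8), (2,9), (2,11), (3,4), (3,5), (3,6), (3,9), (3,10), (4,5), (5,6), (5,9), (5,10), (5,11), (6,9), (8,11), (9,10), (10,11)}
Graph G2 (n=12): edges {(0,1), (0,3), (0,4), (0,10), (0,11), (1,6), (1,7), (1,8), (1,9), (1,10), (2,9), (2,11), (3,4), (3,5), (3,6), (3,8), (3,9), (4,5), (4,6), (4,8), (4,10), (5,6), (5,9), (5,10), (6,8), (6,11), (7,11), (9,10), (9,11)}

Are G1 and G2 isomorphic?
Yes, isomorphic

The graphs are isomorphic.
One valid mapping φ: V(G1) → V(G2): 0→10, 1→1, 2→11, 3→4, 4→0, 5→3, 6→8, 7→7, 8→2, 9→6, 10→5, 11→9

Verify φ preserves adjacency — for each edge of G1, its image is an edge of G2:
  (0,1) → (φ(0),φ(1)) = (1,10) ∈ E(G2) ✓
  (0,3) → (φ(0),φ(3)) = (4,10) ∈ E(G2) ✓
  (0,4) → (φ(0),φ(4)) = (0,10) ∈ E(G2) ✓
  (0,10) → (φ(0),φ(10)) = (5,10) ∈ E(G2) ✓
  (0,11) → (φ(0),φ(11)) = (9,10) ∈ E(G2) ✓
  (1,4) → (φ(1),φ(4)) = (0,1) ∈ E(G2) ✓
  (1,6) → (φ(1),φ(6)) = (1,8) ∈ E(G2) ✓
  (1,7) → (φ(1),φ(7)) = (1,7) ∈ E(G2) ✓
  (1,9) → (φ(1),φ(9)) = (1,6) ∈ E(G2) ✓
  (1,11) → (φ(1),φ(11)) = (1,9) ∈ E(G2) ✓
  (2,4) → (φ(2),φ(4)) = (0,11) ∈ E(G2) ✓
  (2,7) → (φ(2),φ(7)) = (7,11) ∈ E(G2) ✓
  (2,8) → (φ(2),φ(8)) = (2,11) ∈ E(G2) ✓
  (2,9) → (φ(2),φ(9)) = (6,11) ∈ E(G2) ✓
  (2,11) → (φ(2),φ(11)) = (9,11) ∈ E(G2) ✓
  (3,4) → (φ(3),φ(4)) = (0,4) ∈ E(G2) ✓
  (3,5) → (φ(3),φ(5)) = (3,4) ∈ E(G2) ✓
  (3,6) → (φ(3),φ(6)) = (4,8) ∈ E(G2) ✓
  (3,9) → (φ(3),φ(9)) = (4,6) ∈ E(G2) ✓
  (3,10) → (φ(3),φ(10)) = (4,5) ∈ E(G2) ✓
  (4,5) → (φ(4),φ(5)) = (0,3) ∈ E(G2) ✓
  (5,6) → (φ(5),φ(6)) = (3,8) ∈ E(G2) ✓
  (5,9) → (φ(5),φ(9)) = (3,6) ∈ E(G2) ✓
  (5,10) → (φ(5),φ(10)) = (3,5) ∈ E(G2) ✓
  (5,11) → (φ(5),φ(11)) = (3,9) ∈ E(G2) ✓
  (6,9) → (φ(6),φ(9)) = (6,8) ∈ E(G2) ✓
  (8,11) → (φ(8),φ(11)) = (2,9) ∈ E(G2) ✓
  (9,10) → (φ(9),φ(10)) = (5,6) ∈ E(G2) ✓
  (10,11) → (φ(10),φ(11)) = (5,9) ∈ E(G2) ✓
All 29 edges of G1 map to edges of G2, and |E(G1)| = |E(G2)| = 29, so φ is a bijection on edges as well as vertices. Hence G1 ≅ G2.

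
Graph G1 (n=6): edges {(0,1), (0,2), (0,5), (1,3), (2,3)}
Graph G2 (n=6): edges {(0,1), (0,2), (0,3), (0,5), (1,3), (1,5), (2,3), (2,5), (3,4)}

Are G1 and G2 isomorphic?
No, not isomorphic

The graphs are NOT isomorphic.

Degrees in G1: deg(0)=3, deg(1)=2, deg(2)=2, deg(3)=2, deg(4)=0, deg(5)=1.
Sorted degree sequence of G1: [3, 2, 2, 2, 1, 0].
Degrees in G2: deg(0)=4, deg(1)=3, deg(2)=3, deg(3)=4, deg(4)=1, deg(5)=3.
Sorted degree sequence of G2: [4, 4, 3, 3, 3, 1].
The (sorted) degree sequence is an isomorphism invariant, so since G1 and G2 have different degree sequences they cannot be isomorphic.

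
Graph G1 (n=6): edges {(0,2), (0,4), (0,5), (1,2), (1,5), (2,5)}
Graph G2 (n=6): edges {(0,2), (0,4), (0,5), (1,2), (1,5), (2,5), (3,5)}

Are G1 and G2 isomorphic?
No, not isomorphic

The graphs are NOT isomorphic.

Counting edges: G1 has 6 edge(s); G2 has 7 edge(s).
Edge count is an isomorphism invariant (a bijection on vertices induces a bijection on edges), so differing edge counts rule out isomorphism.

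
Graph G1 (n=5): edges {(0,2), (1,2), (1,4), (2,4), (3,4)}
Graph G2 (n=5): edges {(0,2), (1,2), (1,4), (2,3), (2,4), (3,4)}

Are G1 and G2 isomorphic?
No, not isomorphic

The graphs are NOT isomorphic.

Counting edges: G1 has 5 edge(s); G2 has 6 edge(s).
Edge count is an isomorphism invariant (a bijection on vertices induces a bijection on edges), so differing edge counts rule out isomorphism.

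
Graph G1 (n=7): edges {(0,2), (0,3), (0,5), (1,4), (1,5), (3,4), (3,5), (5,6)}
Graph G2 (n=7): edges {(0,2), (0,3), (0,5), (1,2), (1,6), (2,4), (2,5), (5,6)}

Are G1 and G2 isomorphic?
Yes, isomorphic

The graphs are isomorphic.
One valid mapping φ: V(G1) → V(G2): 0→0, 1→1, 2→3, 3→5, 4→6, 5→2, 6→4

Verify φ preserves adjacency — for each edge of G1, its image is an edge of G2:
  (0,2) → (φ(0),φ(2)) = (0,3) ∈ E(G2) ✓
  (0,3) → (φ(0),φ(3)) = (0,5) ∈ E(G2) ✓
  (0,5) → (φ(0),φ(5)) = (0,2) ∈ E(G2) ✓
  (1,4) → (φ(1),φ(4)) = (1,6) ∈ E(G2) ✓
  (1,5) → (φ(1),φ(5)) = (1,2) ∈ E(G2) ✓
  (3,4) → (φ(3),φ(4)) = (5,6) ∈ E(G2) ✓
  (3,5) → (φ(3),φ(5)) = (2,5) ∈ E(G2) ✓
  (5,6) → (φ(5),φ(6)) = (2,4) ∈ E(G2) ✓
All 8 edges of G1 map to edges of G2, and |E(G1)| = |E(G2)| = 8, so φ is a bijection on edges as well as vertices. Hence G1 ≅ G2.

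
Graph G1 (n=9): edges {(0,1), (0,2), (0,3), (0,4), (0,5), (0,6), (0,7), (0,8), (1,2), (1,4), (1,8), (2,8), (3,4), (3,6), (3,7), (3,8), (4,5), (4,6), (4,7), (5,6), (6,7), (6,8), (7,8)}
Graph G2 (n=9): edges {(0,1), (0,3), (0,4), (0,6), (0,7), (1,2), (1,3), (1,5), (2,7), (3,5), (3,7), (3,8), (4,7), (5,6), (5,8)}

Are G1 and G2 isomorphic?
No, not isomorphic

The graphs are NOT isomorphic.

Degrees in G1: deg(0)=8, deg(1)=4, deg(2)=3, deg(3)=5, deg(4)=6, deg(5)=3, deg(6)=6, deg(7)=5, deg(8)=6.
Sorted degree sequence of G1: [8, 6, 6, 6, 5, 5, 4, 3, 3].
Degrees in G2: deg(0)=5, deg(1)=4, deg(2)=2, deg(3)=5, deg(4)=2, deg(5)=4, deg(6)=2, deg(7)=4, deg(8)=2.
Sorted degree sequence of G2: [5, 5, 4, 4, 4, 2, 2, 2, 2].
The (sorted) degree sequence is an isomorphism invariant, so since G1 and G2 have different degree sequences they cannot be isomorphic.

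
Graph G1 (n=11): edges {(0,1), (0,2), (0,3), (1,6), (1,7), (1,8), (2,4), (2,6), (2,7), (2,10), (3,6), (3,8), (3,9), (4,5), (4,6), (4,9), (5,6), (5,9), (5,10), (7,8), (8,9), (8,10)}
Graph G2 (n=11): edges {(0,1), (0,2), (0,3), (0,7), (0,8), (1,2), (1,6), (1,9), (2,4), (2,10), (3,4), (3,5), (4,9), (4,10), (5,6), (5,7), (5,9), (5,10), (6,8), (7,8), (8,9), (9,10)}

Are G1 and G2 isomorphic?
Yes, isomorphic

The graphs are isomorphic.
One valid mapping φ: V(G1) → V(G2): 0→6, 1→8, 2→5, 3→1, 4→10, 5→4, 6→9, 7→7, 8→0, 9→2, 10→3

Verify φ preserves adjacency — for each edge of G1, its image is an edge of G2:
  (0,1) → (φ(0),φ(1)) = (6,8) ∈ E(G2) ✓
  (0,2) → (φ(0),φ(2)) = (5,6) ∈ E(G2) ✓
  (0,3) → (φ(0),φ(3)) = (1,6) ∈ E(G2) ✓
  (1,6) → (φ(1),φ(6)) = (8,9) ∈ E(G2) ✓
  (1,7) → (φ(1),φ(7)) = (7,8) ∈ E(G2) ✓
  (1,8) → (φ(1),φ(8)) = (0,8) ∈ E(G2) ✓
  (2,4) → (φ(2),φ(4)) = (5,10) ∈ E(G2) ✓
  (2,6) → (φ(2),φ(6)) = (5,9) ∈ E(G2) ✓
  (2,7) → (φ(2),φ(7)) = (5,7) ∈ E(G2) ✓
  (2,10) → (φ(2),φ(10)) = (3,5) ∈ E(G2) ✓
  (3,6) → (φ(3),φ(6)) = (1,9) ∈ E(G2) ✓
  (3,8) → (φ(3),φ(8)) = (0,1) ∈ E(G2) ✓
  (3,9) → (φ(3),φ(9)) = (1,2) ∈ E(G2) ✓
  (4,5) → (φ(4),φ(5)) = (4,10) ∈ E(G2) ✓
  (4,6) → (φ(4),φ(6)) = (9,10) ∈ E(G2) ✓
  (4,9) → (φ(4),φ(9)) = (2,10) ∈ E(G2) ✓
  (5,6) → (φ(5),φ(6)) = (4,9) ∈ E(G2) ✓
  (5,9) → (φ(5),φ(9)) = (2,4) ∈ E(G2) ✓
  (5,10) → (φ(5),φ(10)) = (3,4) ∈ E(G2) ✓
  (7,8) → (φ(7),φ(8)) = (0,7) ∈ E(G2) ✓
  (8,9) → (φ(8),φ(9)) = (0,2) ∈ E(G2) ✓
  (8,10) → (φ(8),φ(10)) = (0,3) ∈ E(G2) ✓
All 22 edges of G1 map to edges of G2, and |E(G1)| = |E(G2)| = 22, so φ is a bijection on edges as well as vertices. Hence G1 ≅ G2.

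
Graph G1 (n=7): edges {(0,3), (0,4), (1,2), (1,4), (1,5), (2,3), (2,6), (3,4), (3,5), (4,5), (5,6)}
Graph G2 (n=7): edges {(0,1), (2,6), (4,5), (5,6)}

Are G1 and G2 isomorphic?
No, not isomorphic

The graphs are NOT isomorphic.

Counting triangles (3-cliques): G1 has 3, G2 has 0.
Triangle count is an isomorphism invariant, so differing triangle counts rule out isomorphism.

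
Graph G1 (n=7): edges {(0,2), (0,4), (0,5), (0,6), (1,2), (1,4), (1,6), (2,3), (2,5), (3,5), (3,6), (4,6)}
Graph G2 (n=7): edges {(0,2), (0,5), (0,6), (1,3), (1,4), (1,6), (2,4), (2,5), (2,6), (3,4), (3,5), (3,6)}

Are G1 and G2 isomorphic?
Yes, isomorphic

The graphs are isomorphic.
One valid mapping φ: V(G1) → V(G2): 0→6, 1→4, 2→2, 3→5, 4→1, 5→0, 6→3

Verify φ preserves adjacency — for each edge of G1, its image is an edge of G2:
  (0,2) → (φ(0),φ(2)) = (2,6) ∈ E(G2) ✓
  (0,4) → (φ(0),φ(4)) = (1,6) ∈ E(G2) ✓
  (0,5) → (φ(0),φ(5)) = (0,6) ∈ E(G2) ✓
  (0,6) → (φ(0),φ(6)) = (3,6) ∈ E(G2) ✓
  (1,2) → (φ(1),φ(2)) = (2,4) ∈ E(G2) ✓
  (1,4) → (φ(1),φ(4)) = (1,4) ∈ E(G2) ✓
  (1,6) → (φ(1),φ(6)) = (3,4) ∈ E(G2) ✓
  (2,3) → (φ(2),φ(3)) = (2,5) ∈ E(G2) ✓
  (2,5) → (φ(2),φ(5)) = (0,2) ∈ E(G2) ✓
  (3,5) → (φ(3),φ(5)) = (0,5) ∈ E(G2) ✓
  (3,6) → (φ(3),φ(6)) = (3,5) ∈ E(G2) ✓
  (4,6) → (φ(4),φ(6)) = (1,3) ∈ E(G2) ✓
All 12 edges of G1 map to edges of G2, and |E(G1)| = |E(G2)| = 12, so φ is a bijection on edges as well as vertices. Hence G1 ≅ G2.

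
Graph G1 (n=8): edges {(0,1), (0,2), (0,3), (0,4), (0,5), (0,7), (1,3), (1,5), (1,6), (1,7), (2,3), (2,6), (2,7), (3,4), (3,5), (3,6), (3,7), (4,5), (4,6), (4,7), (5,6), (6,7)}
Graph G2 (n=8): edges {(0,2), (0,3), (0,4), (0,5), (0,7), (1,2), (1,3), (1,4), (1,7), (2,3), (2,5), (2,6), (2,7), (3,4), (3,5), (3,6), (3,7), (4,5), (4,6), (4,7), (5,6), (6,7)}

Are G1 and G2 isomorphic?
Yes, isomorphic

The graphs are isomorphic.
One valid mapping φ: V(G1) → V(G2): 0→2, 1→0, 2→1, 3→3, 4→6, 5→5, 6→4, 7→7

Verify φ preserves adjacency — for each edge of G1, its image is an edge of G2:
  (0,1) → (φ(0),φ(1)) = (0,2) ∈ E(G2) ✓
  (0,2) → (φ(0),φ(2)) = (1,2) ∈ E(G2) ✓
  (0,3) → (φ(0),φ(3)) = (2,3) ∈ E(G2) ✓
  (0,4) → (φ(0),φ(4)) = (2,6) ∈ E(G2) ✓
  (0,5) → (φ(0),φ(5)) = (2,5) ∈ E(G2) ✓
  (0,7) → (φ(0),φ(7)) = (2,7) ∈ E(G2) ✓
  (1,3) → (φ(1),φ(3)) = (0,3) ∈ E(G2) ✓
  (1,5) → (φ(1),φ(5)) = (0,5) ∈ E(G2) ✓
  (1,6) → (φ(1),φ(6)) = (0,4) ∈ E(G2) ✓
  (1,7) → (φ(1),φ(7)) = (0,7) ∈ E(G2) ✓
  (2,3) → (φ(2),φ(3)) = (1,3) ∈ E(G2) ✓
  (2,6) → (φ(2),φ(6)) = (1,4) ∈ E(G2) ✓
  (2,7) → (φ(2),φ(7)) = (1,7) ∈ E(G2) ✓
  (3,4) → (φ(3),φ(4)) = (3,6) ∈ E(G2) ✓
  (3,5) → (φ(3),φ(5)) = (3,5) ∈ E(G2) ✓
  (3,6) → (φ(3),φ(6)) = (3,4) ∈ E(G2) ✓
  (3,7) → (φ(3),φ(7)) = (3,7) ∈ E(G2) ✓
  (4,5) → (φ(4),φ(5)) = (5,6) ∈ E(G2) ✓
  (4,6) → (φ(4),φ(6)) = (4,6) ∈ E(G2) ✓
  (4,7) → (φ(4),φ(7)) = (6,7) ∈ E(G2) ✓
  (5,6) → (φ(5),φ(6)) = (4,5) ∈ E(G2) ✓
  (6,7) → (φ(6),φ(7)) = (4,7) ∈ E(G2) ✓
All 22 edges of G1 map to edges of G2, and |E(G1)| = |E(G2)| = 22, so φ is a bijection on edges as well as vertices. Hence G1 ≅ G2.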